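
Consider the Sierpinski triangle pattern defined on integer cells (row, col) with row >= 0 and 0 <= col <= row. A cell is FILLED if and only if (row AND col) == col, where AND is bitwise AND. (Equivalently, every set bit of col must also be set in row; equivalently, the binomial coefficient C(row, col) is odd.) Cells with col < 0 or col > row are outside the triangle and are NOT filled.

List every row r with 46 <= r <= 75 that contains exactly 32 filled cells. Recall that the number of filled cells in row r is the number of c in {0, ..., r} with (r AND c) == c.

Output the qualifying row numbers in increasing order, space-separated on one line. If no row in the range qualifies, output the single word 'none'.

Answer: 47 55 59 61 62

Derivation:
Row r has 2^popcount(r) filled cells, so we need popcount(r) = log2(32) = 5.
Scan r = 46..75 and keep those with exactly 5 one-bits:
r=46=101110 popcount=4 -> skip
r=47=101111 popcount=5 -> KEEP
r=48=110000 popcount=2 -> skip
r=49=110001 popcount=3 -> skip
r=50=110010 popcount=3 -> skip
r=51=110011 popcount=4 -> skip
r=52=110100 popcount=3 -> skip
r=53=110101 popcount=4 -> skip
r=54=110110 popcount=4 -> skip
r=55=110111 popcount=5 -> KEEP
r=56=111000 popcount=3 -> skip
r=57=111001 popcount=4 -> skip
r=58=111010 popcount=4 -> skip
r=59=111011 popcount=5 -> KEEP
r=60=111100 popcount=4 -> skip
r=61=111101 popcount=5 -> KEEP
r=62=111110 popcount=5 -> KEEP
r=63=111111 popcount=6 -> skip
r=64=1000000 popcount=1 -> skip
r=65=1000001 popcount=2 -> skip
r=66=1000010 popcount=2 -> skip
r=67=1000011 popcount=3 -> skip
r=68=1000100 popcount=2 -> skip
r=69=1000101 popcount=3 -> skip
r=70=1000110 popcount=3 -> skip
r=71=1000111 popcount=4 -> skip
r=72=1001000 popcount=2 -> skip
r=73=1001001 popcount=3 -> skip
r=74=1001010 popcount=3 -> skip
r=75=1001011 popcount=4 -> skip
Kept rows: 47 55 59 61 62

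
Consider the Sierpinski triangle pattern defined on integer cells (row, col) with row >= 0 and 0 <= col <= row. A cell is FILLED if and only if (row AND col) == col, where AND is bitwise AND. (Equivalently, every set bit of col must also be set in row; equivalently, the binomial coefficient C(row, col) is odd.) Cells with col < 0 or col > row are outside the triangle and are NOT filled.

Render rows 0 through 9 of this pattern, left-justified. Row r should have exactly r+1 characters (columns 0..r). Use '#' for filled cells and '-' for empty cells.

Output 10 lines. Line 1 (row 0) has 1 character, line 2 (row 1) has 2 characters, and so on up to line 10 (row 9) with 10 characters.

Answer: #
##
#-#
####
#---#
##--##
#-#-#-#
########
#-------#
##------##

Derivation:
r0=0: #
r1=1: ##
r2=10: #-#
r3=11: ####
r4=100: #---#
r5=101: ##--##
r6=110: #-#-#-#
r7=111: ########
r8=1000: #-------#
r9=1001: ##------##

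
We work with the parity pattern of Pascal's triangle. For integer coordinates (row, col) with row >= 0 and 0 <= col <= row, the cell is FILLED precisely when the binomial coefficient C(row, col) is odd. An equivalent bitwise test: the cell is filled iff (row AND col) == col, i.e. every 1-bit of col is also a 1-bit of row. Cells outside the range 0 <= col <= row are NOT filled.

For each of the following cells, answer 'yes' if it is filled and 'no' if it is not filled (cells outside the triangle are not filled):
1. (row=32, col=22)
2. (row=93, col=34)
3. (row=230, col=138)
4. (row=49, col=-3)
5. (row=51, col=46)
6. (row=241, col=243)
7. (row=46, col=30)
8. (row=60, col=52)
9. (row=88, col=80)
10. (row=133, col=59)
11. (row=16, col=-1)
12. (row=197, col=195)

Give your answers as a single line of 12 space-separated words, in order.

(32,22): row=0b100000, col=0b10110, row AND col = 0b0 = 0; 0 != 22 -> empty
(93,34): row=0b1011101, col=0b100010, row AND col = 0b0 = 0; 0 != 34 -> empty
(230,138): row=0b11100110, col=0b10001010, row AND col = 0b10000010 = 130; 130 != 138 -> empty
(49,-3): col outside [0, 49] -> not filled
(51,46): row=0b110011, col=0b101110, row AND col = 0b100010 = 34; 34 != 46 -> empty
(241,243): col outside [0, 241] -> not filled
(46,30): row=0b101110, col=0b11110, row AND col = 0b1110 = 14; 14 != 30 -> empty
(60,52): row=0b111100, col=0b110100, row AND col = 0b110100 = 52; 52 == 52 -> filled
(88,80): row=0b1011000, col=0b1010000, row AND col = 0b1010000 = 80; 80 == 80 -> filled
(133,59): row=0b10000101, col=0b111011, row AND col = 0b1 = 1; 1 != 59 -> empty
(16,-1): col outside [0, 16] -> not filled
(197,195): row=0b11000101, col=0b11000011, row AND col = 0b11000001 = 193; 193 != 195 -> empty

Answer: no no no no no no no yes yes no no no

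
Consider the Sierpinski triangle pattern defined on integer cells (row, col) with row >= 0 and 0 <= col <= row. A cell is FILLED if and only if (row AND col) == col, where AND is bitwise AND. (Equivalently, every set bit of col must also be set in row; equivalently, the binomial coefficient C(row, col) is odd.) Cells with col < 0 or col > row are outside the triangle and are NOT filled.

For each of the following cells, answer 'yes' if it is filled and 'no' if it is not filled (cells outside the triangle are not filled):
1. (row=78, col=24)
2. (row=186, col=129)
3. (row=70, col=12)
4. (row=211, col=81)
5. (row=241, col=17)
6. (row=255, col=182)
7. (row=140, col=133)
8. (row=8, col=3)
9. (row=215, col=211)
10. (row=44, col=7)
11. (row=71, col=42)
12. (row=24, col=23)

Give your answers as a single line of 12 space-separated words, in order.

(78,24): row=0b1001110, col=0b11000, row AND col = 0b1000 = 8; 8 != 24 -> empty
(186,129): row=0b10111010, col=0b10000001, row AND col = 0b10000000 = 128; 128 != 129 -> empty
(70,12): row=0b1000110, col=0b1100, row AND col = 0b100 = 4; 4 != 12 -> empty
(211,81): row=0b11010011, col=0b1010001, row AND col = 0b1010001 = 81; 81 == 81 -> filled
(241,17): row=0b11110001, col=0b10001, row AND col = 0b10001 = 17; 17 == 17 -> filled
(255,182): row=0b11111111, col=0b10110110, row AND col = 0b10110110 = 182; 182 == 182 -> filled
(140,133): row=0b10001100, col=0b10000101, row AND col = 0b10000100 = 132; 132 != 133 -> empty
(8,3): row=0b1000, col=0b11, row AND col = 0b0 = 0; 0 != 3 -> empty
(215,211): row=0b11010111, col=0b11010011, row AND col = 0b11010011 = 211; 211 == 211 -> filled
(44,7): row=0b101100, col=0b111, row AND col = 0b100 = 4; 4 != 7 -> empty
(71,42): row=0b1000111, col=0b101010, row AND col = 0b10 = 2; 2 != 42 -> empty
(24,23): row=0b11000, col=0b10111, row AND col = 0b10000 = 16; 16 != 23 -> empty

Answer: no no no yes yes yes no no yes no no no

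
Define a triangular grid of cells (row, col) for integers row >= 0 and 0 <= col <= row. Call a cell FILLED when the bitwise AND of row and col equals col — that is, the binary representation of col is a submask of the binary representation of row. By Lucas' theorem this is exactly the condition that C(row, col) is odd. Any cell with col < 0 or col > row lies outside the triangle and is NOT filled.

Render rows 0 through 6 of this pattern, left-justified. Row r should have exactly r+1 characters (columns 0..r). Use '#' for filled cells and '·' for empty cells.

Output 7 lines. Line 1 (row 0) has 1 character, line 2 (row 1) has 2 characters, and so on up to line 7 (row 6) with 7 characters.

Answer: #
##
#·#
####
#···#
##··##
#·#·#·#

Derivation:
r0=0: #
r1=1: ##
r2=10: #·#
r3=11: ####
r4=100: #···#
r5=101: ##··##
r6=110: #·#·#·#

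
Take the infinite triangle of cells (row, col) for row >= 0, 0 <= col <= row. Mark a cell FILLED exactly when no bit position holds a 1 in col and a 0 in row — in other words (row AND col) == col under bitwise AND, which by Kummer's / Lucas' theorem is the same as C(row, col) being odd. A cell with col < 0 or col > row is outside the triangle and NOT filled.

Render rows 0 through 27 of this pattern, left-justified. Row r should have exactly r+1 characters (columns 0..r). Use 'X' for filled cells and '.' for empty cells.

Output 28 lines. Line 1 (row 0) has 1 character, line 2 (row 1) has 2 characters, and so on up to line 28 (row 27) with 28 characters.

r0=0: X
r1=1: XX
r2=10: X.X
r3=11: XXXX
r4=100: X...X
r5=101: XX..XX
r6=110: X.X.X.X
r7=111: XXXXXXXX
r8=1000: X.......X
r9=1001: XX......XX
r10=1010: X.X.....X.X
r11=1011: XXXX....XXXX
r12=1100: X...X...X...X
r13=1101: XX..XX..XX..XX
r14=1110: X.X.X.X.X.X.X.X
r15=1111: XXXXXXXXXXXXXXXX
r16=10000: X...............X
r17=10001: XX..............XX
r18=10010: X.X.............X.X
r19=10011: XXXX............XXXX
r20=10100: X...X...........X...X
r21=10101: XX..XX..........XX..XX
r22=10110: X.X.X.X.........X.X.X.X
r23=10111: XXXXXXXX........XXXXXXXX
r24=11000: X.......X.......X.......X
r25=11001: XX......XX......XX......XX
r26=11010: X.X.....X.X.....X.X.....X.X
r27=11011: XXXX....XXXX....XXXX....XXXX

Answer: X
XX
X.X
XXXX
X...X
XX..XX
X.X.X.X
XXXXXXXX
X.......X
XX......XX
X.X.....X.X
XXXX....XXXX
X...X...X...X
XX..XX..XX..XX
X.X.X.X.X.X.X.X
XXXXXXXXXXXXXXXX
X...............X
XX..............XX
X.X.............X.X
XXXX............XXXX
X...X...........X...X
XX..XX..........XX..XX
X.X.X.X.........X.X.X.X
XXXXXXXX........XXXXXXXX
X.......X.......X.......X
XX......XX......XX......XX
X.X.....X.X.....X.X.....X.X
XXXX....XXXX....XXXX....XXXX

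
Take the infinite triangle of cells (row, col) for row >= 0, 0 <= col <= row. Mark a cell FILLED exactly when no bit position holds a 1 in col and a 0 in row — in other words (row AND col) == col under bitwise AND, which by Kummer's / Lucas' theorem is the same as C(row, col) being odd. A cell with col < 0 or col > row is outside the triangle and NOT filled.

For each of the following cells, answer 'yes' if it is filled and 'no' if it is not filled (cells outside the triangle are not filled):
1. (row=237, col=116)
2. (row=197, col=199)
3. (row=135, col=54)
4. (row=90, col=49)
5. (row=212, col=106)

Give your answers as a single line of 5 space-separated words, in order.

Answer: no no no no no

Derivation:
(237,116): row=0b11101101, col=0b1110100, row AND col = 0b1100100 = 100; 100 != 116 -> empty
(197,199): col outside [0, 197] -> not filled
(135,54): row=0b10000111, col=0b110110, row AND col = 0b110 = 6; 6 != 54 -> empty
(90,49): row=0b1011010, col=0b110001, row AND col = 0b10000 = 16; 16 != 49 -> empty
(212,106): row=0b11010100, col=0b1101010, row AND col = 0b1000000 = 64; 64 != 106 -> empty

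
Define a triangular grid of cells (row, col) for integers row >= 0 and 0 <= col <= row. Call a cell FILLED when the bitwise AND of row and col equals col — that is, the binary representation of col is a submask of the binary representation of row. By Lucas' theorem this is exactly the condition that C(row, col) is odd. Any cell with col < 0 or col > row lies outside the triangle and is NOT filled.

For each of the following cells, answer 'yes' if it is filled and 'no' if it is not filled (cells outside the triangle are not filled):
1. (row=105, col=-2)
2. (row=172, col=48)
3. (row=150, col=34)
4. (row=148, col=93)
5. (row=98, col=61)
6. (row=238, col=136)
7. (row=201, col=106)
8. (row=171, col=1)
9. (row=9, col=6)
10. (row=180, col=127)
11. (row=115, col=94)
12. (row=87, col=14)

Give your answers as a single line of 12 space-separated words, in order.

(105,-2): col outside [0, 105] -> not filled
(172,48): row=0b10101100, col=0b110000, row AND col = 0b100000 = 32; 32 != 48 -> empty
(150,34): row=0b10010110, col=0b100010, row AND col = 0b10 = 2; 2 != 34 -> empty
(148,93): row=0b10010100, col=0b1011101, row AND col = 0b10100 = 20; 20 != 93 -> empty
(98,61): row=0b1100010, col=0b111101, row AND col = 0b100000 = 32; 32 != 61 -> empty
(238,136): row=0b11101110, col=0b10001000, row AND col = 0b10001000 = 136; 136 == 136 -> filled
(201,106): row=0b11001001, col=0b1101010, row AND col = 0b1001000 = 72; 72 != 106 -> empty
(171,1): row=0b10101011, col=0b1, row AND col = 0b1 = 1; 1 == 1 -> filled
(9,6): row=0b1001, col=0b110, row AND col = 0b0 = 0; 0 != 6 -> empty
(180,127): row=0b10110100, col=0b1111111, row AND col = 0b110100 = 52; 52 != 127 -> empty
(115,94): row=0b1110011, col=0b1011110, row AND col = 0b1010010 = 82; 82 != 94 -> empty
(87,14): row=0b1010111, col=0b1110, row AND col = 0b110 = 6; 6 != 14 -> empty

Answer: no no no no no yes no yes no no no no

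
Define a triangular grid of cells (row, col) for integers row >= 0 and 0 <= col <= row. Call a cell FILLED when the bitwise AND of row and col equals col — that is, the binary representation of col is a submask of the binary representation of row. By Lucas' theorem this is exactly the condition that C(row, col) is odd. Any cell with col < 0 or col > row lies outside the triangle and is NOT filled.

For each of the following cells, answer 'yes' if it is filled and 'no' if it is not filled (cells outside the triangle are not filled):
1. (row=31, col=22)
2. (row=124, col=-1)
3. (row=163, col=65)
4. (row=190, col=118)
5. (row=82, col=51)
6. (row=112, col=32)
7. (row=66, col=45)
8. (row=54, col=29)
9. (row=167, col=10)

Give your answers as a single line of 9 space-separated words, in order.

Answer: yes no no no no yes no no no

Derivation:
(31,22): row=0b11111, col=0b10110, row AND col = 0b10110 = 22; 22 == 22 -> filled
(124,-1): col outside [0, 124] -> not filled
(163,65): row=0b10100011, col=0b1000001, row AND col = 0b1 = 1; 1 != 65 -> empty
(190,118): row=0b10111110, col=0b1110110, row AND col = 0b110110 = 54; 54 != 118 -> empty
(82,51): row=0b1010010, col=0b110011, row AND col = 0b10010 = 18; 18 != 51 -> empty
(112,32): row=0b1110000, col=0b100000, row AND col = 0b100000 = 32; 32 == 32 -> filled
(66,45): row=0b1000010, col=0b101101, row AND col = 0b0 = 0; 0 != 45 -> empty
(54,29): row=0b110110, col=0b11101, row AND col = 0b10100 = 20; 20 != 29 -> empty
(167,10): row=0b10100111, col=0b1010, row AND col = 0b10 = 2; 2 != 10 -> empty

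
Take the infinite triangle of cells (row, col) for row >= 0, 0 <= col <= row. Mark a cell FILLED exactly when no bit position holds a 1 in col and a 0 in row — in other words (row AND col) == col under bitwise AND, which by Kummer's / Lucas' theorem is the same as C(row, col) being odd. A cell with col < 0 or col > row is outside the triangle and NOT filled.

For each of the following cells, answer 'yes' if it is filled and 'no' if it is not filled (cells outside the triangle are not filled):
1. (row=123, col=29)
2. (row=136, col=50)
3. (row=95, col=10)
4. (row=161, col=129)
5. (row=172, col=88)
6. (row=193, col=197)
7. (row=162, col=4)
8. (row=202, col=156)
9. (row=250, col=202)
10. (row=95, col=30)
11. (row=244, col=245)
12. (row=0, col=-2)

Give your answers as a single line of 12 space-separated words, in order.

Answer: no no yes yes no no no no yes yes no no

Derivation:
(123,29): row=0b1111011, col=0b11101, row AND col = 0b11001 = 25; 25 != 29 -> empty
(136,50): row=0b10001000, col=0b110010, row AND col = 0b0 = 0; 0 != 50 -> empty
(95,10): row=0b1011111, col=0b1010, row AND col = 0b1010 = 10; 10 == 10 -> filled
(161,129): row=0b10100001, col=0b10000001, row AND col = 0b10000001 = 129; 129 == 129 -> filled
(172,88): row=0b10101100, col=0b1011000, row AND col = 0b1000 = 8; 8 != 88 -> empty
(193,197): col outside [0, 193] -> not filled
(162,4): row=0b10100010, col=0b100, row AND col = 0b0 = 0; 0 != 4 -> empty
(202,156): row=0b11001010, col=0b10011100, row AND col = 0b10001000 = 136; 136 != 156 -> empty
(250,202): row=0b11111010, col=0b11001010, row AND col = 0b11001010 = 202; 202 == 202 -> filled
(95,30): row=0b1011111, col=0b11110, row AND col = 0b11110 = 30; 30 == 30 -> filled
(244,245): col outside [0, 244] -> not filled
(0,-2): col outside [0, 0] -> not filled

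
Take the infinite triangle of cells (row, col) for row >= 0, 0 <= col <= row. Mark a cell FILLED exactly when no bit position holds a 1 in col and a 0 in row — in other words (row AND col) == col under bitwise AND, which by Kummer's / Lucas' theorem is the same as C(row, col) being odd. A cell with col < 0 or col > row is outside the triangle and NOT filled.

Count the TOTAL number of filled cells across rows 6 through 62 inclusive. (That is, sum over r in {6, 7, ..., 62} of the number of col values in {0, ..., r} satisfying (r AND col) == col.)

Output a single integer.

r6=110 pc2: +4 =4
r7=111 pc3: +8 =12
r8=1000 pc1: +2 =14
r9=1001 pc2: +4 =18
r10=1010 pc2: +4 =22
r11=1011 pc3: +8 =30
r12=1100 pc2: +4 =34
r13=1101 pc3: +8 =42
r14=1110 pc3: +8 =50
r15=1111 pc4: +16 =66
r16=10000 pc1: +2 =68
r17=10001 pc2: +4 =72
r18=10010 pc2: +4 =76
r19=10011 pc3: +8 =84
r20=10100 pc2: +4 =88
r21=10101 pc3: +8 =96
r22=10110 pc3: +8 =104
r23=10111 pc4: +16 =120
r24=11000 pc2: +4 =124
r25=11001 pc3: +8 =132
r26=11010 pc3: +8 =140
r27=11011 pc4: +16 =156
r28=11100 pc3: +8 =164
r29=11101 pc4: +16 =180
r30=11110 pc4: +16 =196
r31=11111 pc5: +32 =228
r32=100000 pc1: +2 =230
r33=100001 pc2: +4 =234
r34=100010 pc2: +4 =238
r35=100011 pc3: +8 =246
r36=100100 pc2: +4 =250
r37=100101 pc3: +8 =258
r38=100110 pc3: +8 =266
r39=100111 pc4: +16 =282
r40=101000 pc2: +4 =286
r41=101001 pc3: +8 =294
r42=101010 pc3: +8 =302
r43=101011 pc4: +16 =318
r44=101100 pc3: +8 =326
r45=101101 pc4: +16 =342
r46=101110 pc4: +16 =358
r47=101111 pc5: +32 =390
r48=110000 pc2: +4 =394
r49=110001 pc3: +8 =402
r50=110010 pc3: +8 =410
r51=110011 pc4: +16 =426
r52=110100 pc3: +8 =434
r53=110101 pc4: +16 =450
r54=110110 pc4: +16 =466
r55=110111 pc5: +32 =498
r56=111000 pc3: +8 =506
r57=111001 pc4: +16 =522
r58=111010 pc4: +16 =538
r59=111011 pc5: +32 =570
r60=111100 pc4: +16 =586
r61=111101 pc5: +32 =618
r62=111110 pc5: +32 =650

Answer: 650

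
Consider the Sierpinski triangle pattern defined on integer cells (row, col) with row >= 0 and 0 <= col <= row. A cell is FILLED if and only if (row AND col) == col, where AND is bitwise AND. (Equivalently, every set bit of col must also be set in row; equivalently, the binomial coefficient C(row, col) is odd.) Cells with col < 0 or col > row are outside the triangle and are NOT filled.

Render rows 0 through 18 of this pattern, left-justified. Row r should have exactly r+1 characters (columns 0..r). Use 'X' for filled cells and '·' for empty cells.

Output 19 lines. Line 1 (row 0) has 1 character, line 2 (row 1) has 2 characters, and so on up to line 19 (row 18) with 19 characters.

Answer: X
XX
X·X
XXXX
X···X
XX··XX
X·X·X·X
XXXXXXXX
X·······X
XX······XX
X·X·····X·X
XXXX····XXXX
X···X···X···X
XX··XX··XX··XX
X·X·X·X·X·X·X·X
XXXXXXXXXXXXXXXX
X···············X
XX··············XX
X·X·············X·X

Derivation:
r0=0: X
r1=1: XX
r2=10: X·X
r3=11: XXXX
r4=100: X···X
r5=101: XX··XX
r6=110: X·X·X·X
r7=111: XXXXXXXX
r8=1000: X·······X
r9=1001: XX······XX
r10=1010: X·X·····X·X
r11=1011: XXXX····XXXX
r12=1100: X···X···X···X
r13=1101: XX··XX··XX··XX
r14=1110: X·X·X·X·X·X·X·X
r15=1111: XXXXXXXXXXXXXXXX
r16=10000: X···············X
r17=10001: XX··············XX
r18=10010: X·X·············X·X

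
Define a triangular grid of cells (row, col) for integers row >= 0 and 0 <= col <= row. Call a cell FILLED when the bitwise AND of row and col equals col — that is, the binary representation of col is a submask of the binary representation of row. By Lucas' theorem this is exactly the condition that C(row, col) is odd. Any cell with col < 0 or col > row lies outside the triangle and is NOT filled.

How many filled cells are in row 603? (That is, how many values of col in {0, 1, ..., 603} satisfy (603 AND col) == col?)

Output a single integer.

603 in binary = 1001011011
popcount(603) = number of 1-bits in 1001011011 = 6
A col c satisfies (603 AND c) == c iff every set bit of c is also set in 603; each of the 6 set bits of 603 can independently be on or off in c.
count = 2^6 = 64

Answer: 64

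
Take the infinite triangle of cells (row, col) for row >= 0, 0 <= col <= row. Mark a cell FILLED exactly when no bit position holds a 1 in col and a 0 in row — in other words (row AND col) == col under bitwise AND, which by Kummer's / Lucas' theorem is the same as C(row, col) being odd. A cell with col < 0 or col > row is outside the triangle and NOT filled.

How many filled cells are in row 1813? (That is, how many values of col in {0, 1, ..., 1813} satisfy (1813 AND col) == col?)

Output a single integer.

Answer: 64

Derivation:
1813 in binary = 11100010101
popcount(1813) = number of 1-bits in 11100010101 = 6
A col c satisfies (1813 AND c) == c iff every set bit of c is also set in 1813; each of the 6 set bits of 1813 can independently be on or off in c.
count = 2^6 = 64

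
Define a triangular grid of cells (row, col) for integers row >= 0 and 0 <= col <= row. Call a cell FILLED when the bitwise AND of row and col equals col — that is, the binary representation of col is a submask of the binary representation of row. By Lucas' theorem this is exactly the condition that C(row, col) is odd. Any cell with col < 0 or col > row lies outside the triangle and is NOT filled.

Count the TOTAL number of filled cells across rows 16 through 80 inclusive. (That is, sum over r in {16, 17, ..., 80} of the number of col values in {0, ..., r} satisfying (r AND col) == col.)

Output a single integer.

r16=10000 pc1: +2 =2
r17=10001 pc2: +4 =6
r18=10010 pc2: +4 =10
r19=10011 pc3: +8 =18
r20=10100 pc2: +4 =22
r21=10101 pc3: +8 =30
r22=10110 pc3: +8 =38
r23=10111 pc4: +16 =54
r24=11000 pc2: +4 =58
r25=11001 pc3: +8 =66
r26=11010 pc3: +8 =74
r27=11011 pc4: +16 =90
r28=11100 pc3: +8 =98
r29=11101 pc4: +16 =114
r30=11110 pc4: +16 =130
r31=11111 pc5: +32 =162
r32=100000 pc1: +2 =164
r33=100001 pc2: +4 =168
r34=100010 pc2: +4 =172
r35=100011 pc3: +8 =180
r36=100100 pc2: +4 =184
r37=100101 pc3: +8 =192
r38=100110 pc3: +8 =200
r39=100111 pc4: +16 =216
r40=101000 pc2: +4 =220
r41=101001 pc3: +8 =228
r42=101010 pc3: +8 =236
r43=101011 pc4: +16 =252
r44=101100 pc3: +8 =260
r45=101101 pc4: +16 =276
r46=101110 pc4: +16 =292
r47=101111 pc5: +32 =324
r48=110000 pc2: +4 =328
r49=110001 pc3: +8 =336
r50=110010 pc3: +8 =344
r51=110011 pc4: +16 =360
r52=110100 pc3: +8 =368
r53=110101 pc4: +16 =384
r54=110110 pc4: +16 =400
r55=110111 pc5: +32 =432
r56=111000 pc3: +8 =440
r57=111001 pc4: +16 =456
r58=111010 pc4: +16 =472
r59=111011 pc5: +32 =504
r60=111100 pc4: +16 =520
r61=111101 pc5: +32 =552
r62=111110 pc5: +32 =584
r63=111111 pc6: +64 =648
r64=1000000 pc1: +2 =650
r65=1000001 pc2: +4 =654
r66=1000010 pc2: +4 =658
r67=1000011 pc3: +8 =666
r68=1000100 pc2: +4 =670
r69=1000101 pc3: +8 =678
r70=1000110 pc3: +8 =686
r71=1000111 pc4: +16 =702
r72=1001000 pc2: +4 =706
r73=1001001 pc3: +8 =714
r74=1001010 pc3: +8 =722
r75=1001011 pc4: +16 =738
r76=1001100 pc3: +8 =746
r77=1001101 pc4: +16 =762
r78=1001110 pc4: +16 =778
r79=1001111 pc5: +32 =810
r80=1010000 pc2: +4 =814

Answer: 814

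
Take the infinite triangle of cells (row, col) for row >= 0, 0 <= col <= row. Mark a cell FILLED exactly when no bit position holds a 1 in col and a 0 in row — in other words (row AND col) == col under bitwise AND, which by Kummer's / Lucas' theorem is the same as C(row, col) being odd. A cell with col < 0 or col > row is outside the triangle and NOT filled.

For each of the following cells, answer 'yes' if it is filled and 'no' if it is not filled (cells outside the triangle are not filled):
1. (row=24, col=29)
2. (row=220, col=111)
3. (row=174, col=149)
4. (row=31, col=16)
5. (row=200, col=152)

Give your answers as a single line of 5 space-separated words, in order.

Answer: no no no yes no

Derivation:
(24,29): col outside [0, 24] -> not filled
(220,111): row=0b11011100, col=0b1101111, row AND col = 0b1001100 = 76; 76 != 111 -> empty
(174,149): row=0b10101110, col=0b10010101, row AND col = 0b10000100 = 132; 132 != 149 -> empty
(31,16): row=0b11111, col=0b10000, row AND col = 0b10000 = 16; 16 == 16 -> filled
(200,152): row=0b11001000, col=0b10011000, row AND col = 0b10001000 = 136; 136 != 152 -> empty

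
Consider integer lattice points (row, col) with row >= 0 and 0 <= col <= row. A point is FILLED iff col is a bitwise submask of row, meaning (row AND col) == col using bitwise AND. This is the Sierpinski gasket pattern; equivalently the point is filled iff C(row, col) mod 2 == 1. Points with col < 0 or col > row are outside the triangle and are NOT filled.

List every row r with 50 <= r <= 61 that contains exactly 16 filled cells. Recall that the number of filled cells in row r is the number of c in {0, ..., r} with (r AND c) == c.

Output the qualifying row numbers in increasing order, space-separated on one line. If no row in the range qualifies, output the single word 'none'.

Answer: 51 53 54 57 58 60

Derivation:
Row r has 2^popcount(r) filled cells, so we need popcount(r) = log2(16) = 4.
Scan r = 50..61 and keep those with exactly 4 one-bits:
r=50=110010 popcount=3 -> skip
r=51=110011 popcount=4 -> KEEP
r=52=110100 popcount=3 -> skip
r=53=110101 popcount=4 -> KEEP
r=54=110110 popcount=4 -> KEEP
r=55=110111 popcount=5 -> skip
r=56=111000 popcount=3 -> skip
r=57=111001 popcount=4 -> KEEP
r=58=111010 popcount=4 -> KEEP
r=59=111011 popcount=5 -> skip
r=60=111100 popcount=4 -> KEEP
r=61=111101 popcount=5 -> skip
Kept rows: 51 53 54 57 58 60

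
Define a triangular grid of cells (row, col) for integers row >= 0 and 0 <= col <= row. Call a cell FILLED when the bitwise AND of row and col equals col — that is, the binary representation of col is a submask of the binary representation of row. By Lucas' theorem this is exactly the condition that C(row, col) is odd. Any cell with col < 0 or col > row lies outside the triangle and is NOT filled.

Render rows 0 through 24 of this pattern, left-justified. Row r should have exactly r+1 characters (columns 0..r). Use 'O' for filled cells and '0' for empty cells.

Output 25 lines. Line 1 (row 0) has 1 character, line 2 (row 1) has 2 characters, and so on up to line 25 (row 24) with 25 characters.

r0=0: O
r1=1: OO
r2=10: O0O
r3=11: OOOO
r4=100: O000O
r5=101: OO00OO
r6=110: O0O0O0O
r7=111: OOOOOOOO
r8=1000: O0000000O
r9=1001: OO000000OO
r10=1010: O0O00000O0O
r11=1011: OOOO0000OOOO
r12=1100: O000O000O000O
r13=1101: OO00OO00OO00OO
r14=1110: O0O0O0O0O0O0O0O
r15=1111: OOOOOOOOOOOOOOOO
r16=10000: O000000000000000O
r17=10001: OO00000000000000OO
r18=10010: O0O0000000000000O0O
r19=10011: OOOO000000000000OOOO
r20=10100: O000O00000000000O000O
r21=10101: OO00OO0000000000OO00OO
r22=10110: O0O0O0O000000000O0O0O0O
r23=10111: OOOOOOOO00000000OOOOOOOO
r24=11000: O0000000O0000000O0000000O

Answer: O
OO
O0O
OOOO
O000O
OO00OO
O0O0O0O
OOOOOOOO
O0000000O
OO000000OO
O0O00000O0O
OOOO0000OOOO
O000O000O000O
OO00OO00OO00OO
O0O0O0O0O0O0O0O
OOOOOOOOOOOOOOOO
O000000000000000O
OO00000000000000OO
O0O0000000000000O0O
OOOO000000000000OOOO
O000O00000000000O000O
OO00OO0000000000OO00OO
O0O0O0O000000000O0O0O0O
OOOOOOOO00000000OOOOOOOO
O0000000O0000000O0000000O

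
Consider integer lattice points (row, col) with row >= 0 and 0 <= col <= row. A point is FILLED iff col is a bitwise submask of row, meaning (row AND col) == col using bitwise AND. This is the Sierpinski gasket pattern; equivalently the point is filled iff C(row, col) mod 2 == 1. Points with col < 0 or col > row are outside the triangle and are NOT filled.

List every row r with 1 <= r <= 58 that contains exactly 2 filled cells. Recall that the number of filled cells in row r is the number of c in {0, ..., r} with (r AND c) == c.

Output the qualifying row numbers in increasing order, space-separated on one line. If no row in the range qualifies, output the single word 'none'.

Answer: 1 2 4 8 16 32

Derivation:
Row r has 2^popcount(r) filled cells, so we need popcount(r) = log2(2) = 1.
Scan r = 1..58 and keep those with exactly 1 one-bits:
r=1=1 popcount=1 -> KEEP
r=2=10 popcount=1 -> KEEP
r=3=11 popcount=2 -> skip
r=4=100 popcount=1 -> KEEP
r=5=101 popcount=2 -> skip
r=6=110 popcount=2 -> skip
r=7=111 popcount=3 -> skip
r=8=1000 popcount=1 -> KEEP
r=9=1001 popcount=2 -> skip
r=10=1010 popcount=2 -> skip
r=11=1011 popcount=3 -> skip
r=12=1100 popcount=2 -> skip
r=13=1101 popcount=3 -> skip
r=14=1110 popcount=3 -> skip
r=15=1111 popcount=4 -> skip
r=16=10000 popcount=1 -> KEEP
r=17=10001 popcount=2 -> skip
r=18=10010 popcount=2 -> skip
r=19=10011 popcount=3 -> skip
r=20=10100 popcount=2 -> skip
r=21=10101 popcount=3 -> skip
r=22=10110 popcount=3 -> skip
r=23=10111 popcount=4 -> skip
r=24=11000 popcount=2 -> skip
r=25=11001 popcount=3 -> skip
r=26=11010 popcount=3 -> skip
r=27=11011 popcount=4 -> skip
r=28=11100 popcount=3 -> skip
r=29=11101 popcount=4 -> skip
r=30=11110 popcount=4 -> skip
r=31=11111 popcount=5 -> skip
r=32=100000 popcount=1 -> KEEP
r=33=100001 popcount=2 -> skip
r=34=100010 popcount=2 -> skip
r=35=100011 popcount=3 -> skip
r=36=100100 popcount=2 -> skip
r=37=100101 popcount=3 -> skip
r=38=100110 popcount=3 -> skip
r=39=100111 popcount=4 -> skip
r=40=101000 popcount=2 -> skip
r=41=101001 popcount=3 -> skip
r=42=101010 popcount=3 -> skip
r=43=101011 popcount=4 -> skip
r=44=101100 popcount=3 -> skip
r=45=101101 popcount=4 -> skip
r=46=101110 popcount=4 -> skip
r=47=101111 popcount=5 -> skip
r=48=110000 popcount=2 -> skip
r=49=110001 popcount=3 -> skip
r=50=110010 popcount=3 -> skip
r=51=110011 popcount=4 -> skip
r=52=110100 popcount=3 -> skip
r=53=110101 popcount=4 -> skip
r=54=110110 popcount=4 -> skip
r=55=110111 popcount=5 -> skip
r=56=111000 popcount=3 -> skip
r=57=111001 popcount=4 -> skip
r=58=111010 popcount=4 -> skip
Kept rows: 1 2 4 8 16 32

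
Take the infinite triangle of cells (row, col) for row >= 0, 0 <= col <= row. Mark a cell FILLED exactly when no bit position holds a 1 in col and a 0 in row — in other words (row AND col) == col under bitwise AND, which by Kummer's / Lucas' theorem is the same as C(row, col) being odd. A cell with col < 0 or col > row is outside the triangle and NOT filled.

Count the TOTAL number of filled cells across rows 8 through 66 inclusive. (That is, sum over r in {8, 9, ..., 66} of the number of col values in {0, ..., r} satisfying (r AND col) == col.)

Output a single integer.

Answer: 712

Derivation:
r8=1000 pc1: +2 =2
r9=1001 pc2: +4 =6
r10=1010 pc2: +4 =10
r11=1011 pc3: +8 =18
r12=1100 pc2: +4 =22
r13=1101 pc3: +8 =30
r14=1110 pc3: +8 =38
r15=1111 pc4: +16 =54
r16=10000 pc1: +2 =56
r17=10001 pc2: +4 =60
r18=10010 pc2: +4 =64
r19=10011 pc3: +8 =72
r20=10100 pc2: +4 =76
r21=10101 pc3: +8 =84
r22=10110 pc3: +8 =92
r23=10111 pc4: +16 =108
r24=11000 pc2: +4 =112
r25=11001 pc3: +8 =120
r26=11010 pc3: +8 =128
r27=11011 pc4: +16 =144
r28=11100 pc3: +8 =152
r29=11101 pc4: +16 =168
r30=11110 pc4: +16 =184
r31=11111 pc5: +32 =216
r32=100000 pc1: +2 =218
r33=100001 pc2: +4 =222
r34=100010 pc2: +4 =226
r35=100011 pc3: +8 =234
r36=100100 pc2: +4 =238
r37=100101 pc3: +8 =246
r38=100110 pc3: +8 =254
r39=100111 pc4: +16 =270
r40=101000 pc2: +4 =274
r41=101001 pc3: +8 =282
r42=101010 pc3: +8 =290
r43=101011 pc4: +16 =306
r44=101100 pc3: +8 =314
r45=101101 pc4: +16 =330
r46=101110 pc4: +16 =346
r47=101111 pc5: +32 =378
r48=110000 pc2: +4 =382
r49=110001 pc3: +8 =390
r50=110010 pc3: +8 =398
r51=110011 pc4: +16 =414
r52=110100 pc3: +8 =422
r53=110101 pc4: +16 =438
r54=110110 pc4: +16 =454
r55=110111 pc5: +32 =486
r56=111000 pc3: +8 =494
r57=111001 pc4: +16 =510
r58=111010 pc4: +16 =526
r59=111011 pc5: +32 =558
r60=111100 pc4: +16 =574
r61=111101 pc5: +32 =606
r62=111110 pc5: +32 =638
r63=111111 pc6: +64 =702
r64=1000000 pc1: +2 =704
r65=1000001 pc2: +4 =708
r66=1000010 pc2: +4 =712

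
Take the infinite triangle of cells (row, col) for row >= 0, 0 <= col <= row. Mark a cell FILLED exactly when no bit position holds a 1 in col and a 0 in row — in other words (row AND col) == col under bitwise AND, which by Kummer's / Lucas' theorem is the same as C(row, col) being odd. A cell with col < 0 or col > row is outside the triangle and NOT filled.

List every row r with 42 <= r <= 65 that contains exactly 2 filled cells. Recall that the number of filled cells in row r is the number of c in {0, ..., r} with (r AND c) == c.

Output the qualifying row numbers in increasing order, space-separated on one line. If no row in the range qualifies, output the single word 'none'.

Answer: 64

Derivation:
Row r has 2^popcount(r) filled cells, so we need popcount(r) = log2(2) = 1.
Scan r = 42..65 and keep those with exactly 1 one-bits:
r=42=101010 popcount=3 -> skip
r=43=101011 popcount=4 -> skip
r=44=101100 popcount=3 -> skip
r=45=101101 popcount=4 -> skip
r=46=101110 popcount=4 -> skip
r=47=101111 popcount=5 -> skip
r=48=110000 popcount=2 -> skip
r=49=110001 popcount=3 -> skip
r=50=110010 popcount=3 -> skip
r=51=110011 popcount=4 -> skip
r=52=110100 popcount=3 -> skip
r=53=110101 popcount=4 -> skip
r=54=110110 popcount=4 -> skip
r=55=110111 popcount=5 -> skip
r=56=111000 popcount=3 -> skip
r=57=111001 popcount=4 -> skip
r=58=111010 popcount=4 -> skip
r=59=111011 popcount=5 -> skip
r=60=111100 popcount=4 -> skip
r=61=111101 popcount=5 -> skip
r=62=111110 popcount=5 -> skip
r=63=111111 popcount=6 -> skip
r=64=1000000 popcount=1 -> KEEP
r=65=1000001 popcount=2 -> skip
Kept rows: 64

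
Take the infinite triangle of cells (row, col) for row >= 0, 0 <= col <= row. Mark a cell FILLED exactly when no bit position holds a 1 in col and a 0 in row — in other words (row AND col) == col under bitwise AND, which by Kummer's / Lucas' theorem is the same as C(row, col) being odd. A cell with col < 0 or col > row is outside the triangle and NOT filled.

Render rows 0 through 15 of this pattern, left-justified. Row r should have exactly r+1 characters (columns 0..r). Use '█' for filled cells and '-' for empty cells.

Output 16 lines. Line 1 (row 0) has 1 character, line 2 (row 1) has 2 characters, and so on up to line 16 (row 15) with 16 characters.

r0=0: █
r1=1: ██
r2=10: █-█
r3=11: ████
r4=100: █---█
r5=101: ██--██
r6=110: █-█-█-█
r7=111: ████████
r8=1000: █-------█
r9=1001: ██------██
r10=1010: █-█-----█-█
r11=1011: ████----████
r12=1100: █---█---█---█
r13=1101: ██--██--██--██
r14=1110: █-█-█-█-█-█-█-█
r15=1111: ████████████████

Answer: █
██
█-█
████
█---█
██--██
█-█-█-█
████████
█-------█
██------██
█-█-----█-█
████----████
█---█---█---█
██--██--██--██
█-█-█-█-█-█-█-█
████████████████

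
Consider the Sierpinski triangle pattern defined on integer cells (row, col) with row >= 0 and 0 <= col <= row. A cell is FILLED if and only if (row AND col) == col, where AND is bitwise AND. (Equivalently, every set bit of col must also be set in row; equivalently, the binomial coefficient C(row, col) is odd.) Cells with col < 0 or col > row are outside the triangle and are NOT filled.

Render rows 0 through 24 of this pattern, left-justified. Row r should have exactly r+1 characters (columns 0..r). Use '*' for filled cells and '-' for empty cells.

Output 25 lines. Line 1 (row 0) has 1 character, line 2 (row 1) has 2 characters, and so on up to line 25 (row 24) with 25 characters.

Answer: *
**
*-*
****
*---*
**--**
*-*-*-*
********
*-------*
**------**
*-*-----*-*
****----****
*---*---*---*
**--**--**--**
*-*-*-*-*-*-*-*
****************
*---------------*
**--------------**
*-*-------------*-*
****------------****
*---*-----------*---*
**--**----------**--**
*-*-*-*---------*-*-*-*
********--------********
*-------*-------*-------*

Derivation:
r0=0: *
r1=1: **
r2=10: *-*
r3=11: ****
r4=100: *---*
r5=101: **--**
r6=110: *-*-*-*
r7=111: ********
r8=1000: *-------*
r9=1001: **------**
r10=1010: *-*-----*-*
r11=1011: ****----****
r12=1100: *---*---*---*
r13=1101: **--**--**--**
r14=1110: *-*-*-*-*-*-*-*
r15=1111: ****************
r16=10000: *---------------*
r17=10001: **--------------**
r18=10010: *-*-------------*-*
r19=10011: ****------------****
r20=10100: *---*-----------*---*
r21=10101: **--**----------**--**
r22=10110: *-*-*-*---------*-*-*-*
r23=10111: ********--------********
r24=11000: *-------*-------*-------*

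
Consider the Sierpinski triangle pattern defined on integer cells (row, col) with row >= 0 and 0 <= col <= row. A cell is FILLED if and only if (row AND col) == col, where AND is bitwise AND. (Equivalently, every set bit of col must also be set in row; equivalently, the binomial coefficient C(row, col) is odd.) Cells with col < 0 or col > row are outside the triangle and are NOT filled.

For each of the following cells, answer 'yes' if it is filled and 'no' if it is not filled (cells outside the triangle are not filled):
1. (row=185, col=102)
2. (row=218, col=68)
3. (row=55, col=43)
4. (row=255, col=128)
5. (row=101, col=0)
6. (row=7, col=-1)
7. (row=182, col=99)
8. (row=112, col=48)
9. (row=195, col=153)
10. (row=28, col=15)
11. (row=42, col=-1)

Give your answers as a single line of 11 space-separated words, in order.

Answer: no no no yes yes no no yes no no no

Derivation:
(185,102): row=0b10111001, col=0b1100110, row AND col = 0b100000 = 32; 32 != 102 -> empty
(218,68): row=0b11011010, col=0b1000100, row AND col = 0b1000000 = 64; 64 != 68 -> empty
(55,43): row=0b110111, col=0b101011, row AND col = 0b100011 = 35; 35 != 43 -> empty
(255,128): row=0b11111111, col=0b10000000, row AND col = 0b10000000 = 128; 128 == 128 -> filled
(101,0): row=0b1100101, col=0b0, row AND col = 0b0 = 0; 0 == 0 -> filled
(7,-1): col outside [0, 7] -> not filled
(182,99): row=0b10110110, col=0b1100011, row AND col = 0b100010 = 34; 34 != 99 -> empty
(112,48): row=0b1110000, col=0b110000, row AND col = 0b110000 = 48; 48 == 48 -> filled
(195,153): row=0b11000011, col=0b10011001, row AND col = 0b10000001 = 129; 129 != 153 -> empty
(28,15): row=0b11100, col=0b1111, row AND col = 0b1100 = 12; 12 != 15 -> empty
(42,-1): col outside [0, 42] -> not filled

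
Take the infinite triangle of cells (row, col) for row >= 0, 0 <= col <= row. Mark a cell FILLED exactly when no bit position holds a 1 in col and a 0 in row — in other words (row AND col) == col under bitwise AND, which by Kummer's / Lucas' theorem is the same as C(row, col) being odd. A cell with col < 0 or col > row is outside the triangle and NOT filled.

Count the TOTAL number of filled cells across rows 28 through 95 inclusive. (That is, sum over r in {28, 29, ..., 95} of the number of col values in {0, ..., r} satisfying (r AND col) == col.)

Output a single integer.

Answer: 1044

Derivation:
r28=11100 pc3: +8 =8
r29=11101 pc4: +16 =24
r30=11110 pc4: +16 =40
r31=11111 pc5: +32 =72
r32=100000 pc1: +2 =74
r33=100001 pc2: +4 =78
r34=100010 pc2: +4 =82
r35=100011 pc3: +8 =90
r36=100100 pc2: +4 =94
r37=100101 pc3: +8 =102
r38=100110 pc3: +8 =110
r39=100111 pc4: +16 =126
r40=101000 pc2: +4 =130
r41=101001 pc3: +8 =138
r42=101010 pc3: +8 =146
r43=101011 pc4: +16 =162
r44=101100 pc3: +8 =170
r45=101101 pc4: +16 =186
r46=101110 pc4: +16 =202
r47=101111 pc5: +32 =234
r48=110000 pc2: +4 =238
r49=110001 pc3: +8 =246
r50=110010 pc3: +8 =254
r51=110011 pc4: +16 =270
r52=110100 pc3: +8 =278
r53=110101 pc4: +16 =294
r54=110110 pc4: +16 =310
r55=110111 pc5: +32 =342
r56=111000 pc3: +8 =350
r57=111001 pc4: +16 =366
r58=111010 pc4: +16 =382
r59=111011 pc5: +32 =414
r60=111100 pc4: +16 =430
r61=111101 pc5: +32 =462
r62=111110 pc5: +32 =494
r63=111111 pc6: +64 =558
r64=1000000 pc1: +2 =560
r65=1000001 pc2: +4 =564
r66=1000010 pc2: +4 =568
r67=1000011 pc3: +8 =576
r68=1000100 pc2: +4 =580
r69=1000101 pc3: +8 =588
r70=1000110 pc3: +8 =596
r71=1000111 pc4: +16 =612
r72=1001000 pc2: +4 =616
r73=1001001 pc3: +8 =624
r74=1001010 pc3: +8 =632
r75=1001011 pc4: +16 =648
r76=1001100 pc3: +8 =656
r77=1001101 pc4: +16 =672
r78=1001110 pc4: +16 =688
r79=1001111 pc5: +32 =720
r80=1010000 pc2: +4 =724
r81=1010001 pc3: +8 =732
r82=1010010 pc3: +8 =740
r83=1010011 pc4: +16 =756
r84=1010100 pc3: +8 =764
r85=1010101 pc4: +16 =780
r86=1010110 pc4: +16 =796
r87=1010111 pc5: +32 =828
r88=1011000 pc3: +8 =836
r89=1011001 pc4: +16 =852
r90=1011010 pc4: +16 =868
r91=1011011 pc5: +32 =900
r92=1011100 pc4: +16 =916
r93=1011101 pc5: +32 =948
r94=1011110 pc5: +32 =980
r95=1011111 pc6: +64 =1044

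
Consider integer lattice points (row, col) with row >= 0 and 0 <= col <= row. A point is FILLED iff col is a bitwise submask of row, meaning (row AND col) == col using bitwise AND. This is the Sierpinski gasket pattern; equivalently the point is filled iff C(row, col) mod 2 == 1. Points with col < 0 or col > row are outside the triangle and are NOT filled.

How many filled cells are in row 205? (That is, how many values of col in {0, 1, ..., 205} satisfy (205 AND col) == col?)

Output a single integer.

205 in binary = 11001101
popcount(205) = number of 1-bits in 11001101 = 5
A col c satisfies (205 AND c) == c iff every set bit of c is also set in 205; each of the 5 set bits of 205 can independently be on or off in c.
count = 2^5 = 32

Answer: 32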